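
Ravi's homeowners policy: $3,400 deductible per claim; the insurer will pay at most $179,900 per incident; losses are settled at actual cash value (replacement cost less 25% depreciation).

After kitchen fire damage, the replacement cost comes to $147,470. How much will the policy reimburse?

$107,202.50

Actual cash value after 25% depreciation: $147,470 × 75% = $110,602.50.
After the deductible, $110,602.50 − $3,400 = $107,202.50 remains.
$107,202.50 is within the $179,900 limit, so the insurer pays $107,202.50.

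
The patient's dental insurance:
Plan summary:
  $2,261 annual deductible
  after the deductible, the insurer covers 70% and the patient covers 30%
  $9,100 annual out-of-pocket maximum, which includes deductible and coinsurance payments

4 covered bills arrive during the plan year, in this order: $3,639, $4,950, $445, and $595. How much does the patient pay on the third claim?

$133.50

#1 ($3,639): $2,261 to deductible, leaving $1,378; coinsurance $1,378 × 30% = $413.40. Patient owes $2,674.40 (running OOP $2,674.40).
#2 ($4,950): 30% coinsurance on $4,950 = $1,485. Cost to patient: $1,485. OOP to date $4,159.40.
#3 ($445): 30% coinsurance on $445 = $133.50. Patient owes $133.50 (running OOP $4,292.90).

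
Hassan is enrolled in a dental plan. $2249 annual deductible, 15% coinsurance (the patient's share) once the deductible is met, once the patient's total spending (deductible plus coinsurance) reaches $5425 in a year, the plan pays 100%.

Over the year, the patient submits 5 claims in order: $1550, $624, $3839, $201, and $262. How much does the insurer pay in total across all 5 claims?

#1 ($1550): entire amount goes to the deductible. Patient owes $1550 (running OOP $1550). Plan pays $1550 − $1550 = $0.
#2 ($624): all of it applies to the deductible. Patient pays $624; OOP now $2174. Insurer: $624 − $624 = $0.
#3 ($3839): $75 finishes the deductible; $3764 goes to coinsurance; patient's 15% is $564.60. Patient owes $639.60 (running OOP $2813.60). Plan pays $3839 − $639.60 = $3199.40.
#4 ($201): 15% coinsurance on $201 = $30.15. Patient pays $30.15; OOP now $2843.75. Insurer: $201 − $30.15 = $170.85.
#5 ($262): deductible met; 15% of $262 = $39.30. Cost to patient: $39.30. OOP to date $2883.05. Insurer: $262 − $39.30 = $222.70.
Insurer total: $0 + $0 + $3199.40 + $170.85 + $222.70 = $3592.95.

$3592.95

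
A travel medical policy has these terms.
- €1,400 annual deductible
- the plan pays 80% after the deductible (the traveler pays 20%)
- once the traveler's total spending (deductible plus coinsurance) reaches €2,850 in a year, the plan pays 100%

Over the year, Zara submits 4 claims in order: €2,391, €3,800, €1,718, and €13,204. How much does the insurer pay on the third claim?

Claim 1 (€2,391): €1,400 to deductible, leaving €991; 20% of €991 = €198.20. Traveler pays €1,598.20; OOP now €1,598.20. Insurer: €2,391 − €1,598.20 = €792.80.
Claim 2 (€3,800): 20% coinsurance on €3,800 = €760. Traveler pays €760; OOP now €2,358.20. Plan pays €3,800 − €760 = €3,040.
Claim 3 (€1,718): 20% coinsurance on €1,718 = €343.60. Traveler pays €343.60; OOP now €2,701.80. Insurer: €1,718 − €343.60 = €1,374.40.

€1,374.40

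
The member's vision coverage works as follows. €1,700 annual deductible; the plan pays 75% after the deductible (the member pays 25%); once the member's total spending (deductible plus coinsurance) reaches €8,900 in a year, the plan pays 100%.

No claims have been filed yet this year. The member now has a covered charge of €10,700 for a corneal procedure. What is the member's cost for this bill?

€3,950

Nothing has been paid toward the €1,700 deductible, so the first €1,700 of this charge is applied there.
The remaining €9,000 (= €10,700 − €1,700) moves to coinsurance.
Member's 25% share of €9,000 is €2,250.
So the member owes €1,700 + €2,250 = €3,950 before any cap.
Total out-of-pocket so far would be €0 + €3,950 = €3,950, below the €8,900 cap — no reduction.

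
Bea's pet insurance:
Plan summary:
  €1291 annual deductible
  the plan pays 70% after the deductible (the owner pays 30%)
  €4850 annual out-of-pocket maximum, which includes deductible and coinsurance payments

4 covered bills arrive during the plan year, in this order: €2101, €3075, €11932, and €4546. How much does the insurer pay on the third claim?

€9538.50

Claim 1 (€2101): €1291 to deductible, leaving €810; coinsurance €810 × 30% = €243. Owner pays €1534; OOP now €1534. Plan pays €2101 − €1534 = €567.
Claim 2 (€3075): deductible already satisfied, so owner's share is 30% × €3075 = €922.50. Owner pays €922.50; OOP now €2456.50. Plan pays €3075 − €922.50 = €2152.50.
Claim 3 (€11932): deductible already satisfied, so owner's share is 30% × €11932 = €3579.60. That would push OOP to €6036.10, over the €4850 cap, so owner pays €4850 − €2456.50 = €2393.50. Insurer: €11932 − €2393.50 = €9538.50.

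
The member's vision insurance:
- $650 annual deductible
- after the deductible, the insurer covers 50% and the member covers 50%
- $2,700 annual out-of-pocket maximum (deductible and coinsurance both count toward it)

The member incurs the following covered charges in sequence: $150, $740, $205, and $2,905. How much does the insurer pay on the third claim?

$102.50

Claim 1 — $150: all of it applies to the deductible. Cost to member: $150. OOP to date $150. Plan pays $150 − $150 = $0.
Claim 2 — $740: deductible takes $500, $240 remains; 50% of $240 = $120. Member owes $620 (running OOP $770). Insurer: $740 − $620 = $120.
Claim 3 — $205: deductible already satisfied, so member's share is 50% × $205 = $102.50. Member owes $102.50 (running OOP $872.50). Insurer: $205 − $102.50 = $102.50.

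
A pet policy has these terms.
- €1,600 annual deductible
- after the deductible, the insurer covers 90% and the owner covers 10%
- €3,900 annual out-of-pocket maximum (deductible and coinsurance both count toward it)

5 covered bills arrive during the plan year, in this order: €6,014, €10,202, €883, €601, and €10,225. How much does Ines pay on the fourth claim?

#1 (€6,014): deductible takes €1,600, €4,414 remains; coinsurance €4,414 × 10% = €441.40. Owner owes €2,041.40 (running OOP €2,041.40).
#2 (€10,202): deductible met; 10% of €10,202 = €1,020.20. Owner owes €1,020.20 (running OOP €3,061.60).
#3 (€883): deductible met; 10% of €883 = €88.30. Owner owes €88.30 (running OOP €3,149.90).
#4 (€601): deductible already satisfied, so owner's share is 10% × €601 = €60.10. Owner owes €60.10 (running OOP €3,210).

€60.10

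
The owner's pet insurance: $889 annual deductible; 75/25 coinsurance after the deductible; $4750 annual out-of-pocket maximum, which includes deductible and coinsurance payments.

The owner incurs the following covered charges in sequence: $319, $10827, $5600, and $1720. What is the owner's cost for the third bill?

Claim 1 ($319): entire amount goes to the deductible. Cost to owner: $319. OOP to date $319.
Claim 2 ($10827): $570 finishes the deductible; $10257 goes to coinsurance; 25% of $10257 = $2564.25. Owner owes $3134.25 (running OOP $3453.25).
Claim 3 ($5600): 25% coinsurance on $5600 = $1400. Adding that to $3453.25 gives $4853.25, past the $4750 cap; owner pays only $4750 − $3453.25 = $1296.75.

$1296.75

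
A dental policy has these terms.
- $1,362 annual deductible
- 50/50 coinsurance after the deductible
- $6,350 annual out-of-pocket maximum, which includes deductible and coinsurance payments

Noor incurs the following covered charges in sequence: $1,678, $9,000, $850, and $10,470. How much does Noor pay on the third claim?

$330

Claim 1 — $1,678: $1,362 finishes the deductible; $316 goes to coinsurance; coinsurance $316 × 50% = $158. Patient pays $1,520; OOP now $1,520.
Claim 2 — $9,000: deductible met; 50% of $9,000 = $4,500. Patient pays $4,500; OOP now $6,020.
Claim 3 — $850: deductible already satisfied, so patient's share is 50% × $850 = $425. OOP would hit $6,445 > $6,350, so the cap limits the patient to $6,350 − $6,020 = $330.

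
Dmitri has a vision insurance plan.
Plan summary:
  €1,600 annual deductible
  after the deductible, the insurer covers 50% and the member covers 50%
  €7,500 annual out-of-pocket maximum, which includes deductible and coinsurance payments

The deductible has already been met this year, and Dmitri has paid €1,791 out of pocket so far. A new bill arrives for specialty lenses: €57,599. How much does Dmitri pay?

The deductible is already satisfied, so the full bill goes to coinsurance.
Member's 50% share of €57,599 is €28,799.50.
Year-to-date out-of-pocket would reach €1,791 + €28,799.50 = €30,590.50, above the €7,500 maximum, so the member pays only €7,500 − €1,791 = €5,709.

€5,709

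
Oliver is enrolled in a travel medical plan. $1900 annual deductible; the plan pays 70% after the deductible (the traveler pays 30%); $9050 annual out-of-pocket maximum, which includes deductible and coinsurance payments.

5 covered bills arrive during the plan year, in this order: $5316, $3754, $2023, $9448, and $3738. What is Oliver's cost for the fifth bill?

$1121.40

#1 ($5316): $1900 finishes the deductible; $3416 goes to coinsurance; coinsurance $3416 × 30% = $1024.80. Traveler pays $2924.80; OOP now $2924.80.
#2 ($3754): 30% coinsurance on $3754 = $1126.20. Traveler owes $1126.20 (running OOP $4051).
#3 ($2023): deductible met; 30% of $2023 = $606.90. Cost to traveler: $606.90. OOP to date $4657.90.
#4 ($9448): deductible already satisfied, so traveler's share is 30% × $9448 = $2834.40. Cost to traveler: $2834.40. OOP to date $7492.30.
#5 ($3738): 30% coinsurance on $3738 = $1121.40. Traveler pays $1121.40; OOP now $8613.70.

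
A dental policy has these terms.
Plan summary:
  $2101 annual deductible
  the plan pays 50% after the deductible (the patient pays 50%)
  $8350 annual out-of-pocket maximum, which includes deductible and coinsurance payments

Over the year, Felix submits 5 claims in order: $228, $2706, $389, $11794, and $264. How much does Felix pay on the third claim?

Claim 1 ($228): all of it applies to the deductible. Patient pays $228; OOP now $228.
Claim 2 ($2706): $1873 finishes the deductible; $833 goes to coinsurance; 50% of $833 = $416.50. Cost to patient: $2289.50. OOP to date $2517.50.
Claim 3 ($389): 50% coinsurance on $389 = $194.50. Patient owes $194.50 (running OOP $2712).

$194.50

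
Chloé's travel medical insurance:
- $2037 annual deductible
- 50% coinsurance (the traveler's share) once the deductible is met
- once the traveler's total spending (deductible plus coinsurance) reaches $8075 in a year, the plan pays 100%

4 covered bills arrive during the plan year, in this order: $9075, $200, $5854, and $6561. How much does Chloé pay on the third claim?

Claim 1 ($9075): $2037 finishes the deductible; $7038 goes to coinsurance; coinsurance $7038 × 50% = $3519. Traveler pays $5556; OOP now $5556.
Claim 2 ($200): deductible met; 50% of $200 = $100. Traveler pays $100; OOP now $5656.
Claim 3 ($5854): 50% coinsurance on $5854 = $2927. Adding that to $5656 gives $8583, past the $8075 cap; traveler pays only $8075 − $5656 = $2419.

$2419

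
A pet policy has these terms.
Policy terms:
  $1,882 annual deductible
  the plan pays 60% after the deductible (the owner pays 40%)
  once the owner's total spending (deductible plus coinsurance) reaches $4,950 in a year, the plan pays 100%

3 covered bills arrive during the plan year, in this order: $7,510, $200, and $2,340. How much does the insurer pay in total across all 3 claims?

#1 ($7,510): $1,882 finishes the deductible; $5,628 goes to coinsurance; 40% of $5,628 = $2,251.20. Owner pays $4,133.20; OOP now $4,133.20. Plan pays $7,510 − $4,133.20 = $3,376.80.
#2 ($200): deductible already satisfied, so owner's share is 40% × $200 = $80. Cost to owner: $80. OOP to date $4,213.20. Insurer: $200 − $80 = $120.
#3 ($2,340): 40% coinsurance on $2,340 = $936. That would push OOP to $5,149.20, over the $4,950 cap, so owner pays $4,950 − $4,213.20 = $736.80. Insurer: $2,340 − $736.80 = $1,603.20.
Insurer total = bills − owner's total = $10,050 − $4,950 = $5,100.

$5,100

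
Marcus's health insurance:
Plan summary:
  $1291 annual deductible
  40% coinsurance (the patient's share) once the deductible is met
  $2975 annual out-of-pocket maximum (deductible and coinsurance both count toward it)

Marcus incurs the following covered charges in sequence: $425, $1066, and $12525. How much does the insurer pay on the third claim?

$10921

Bill 1, $425: fully absorbed by the deductible. Cost to patient: $425. OOP to date $425. Insurer: $425 − $425 = $0.
Bill 2, $1066: $866 finishes the deductible; $200 goes to coinsurance; 40% of $200 = $80. Patient owes $946 (running OOP $1371). Insurer: $1066 − $946 = $120.
Bill 3, $12525: deductible met; 40% of $12525 = $5010. That would push OOP to $6381, over the $2975 cap, so patient pays $2975 − $1371 = $1604. Plan pays $12525 − $1604 = $10921.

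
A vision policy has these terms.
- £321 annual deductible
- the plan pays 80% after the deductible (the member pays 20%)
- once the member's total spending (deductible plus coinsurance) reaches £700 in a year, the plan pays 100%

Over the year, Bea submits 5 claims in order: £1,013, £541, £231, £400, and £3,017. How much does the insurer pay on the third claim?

Claim 1 — £1,013: £321 to deductible, leaving £692; member's 20% is £138.40. Member pays £459.40; OOP now £459.40. Plan pays £1,013 − £459.40 = £553.60.
Claim 2 — £541: deductible met; 20% of £541 = £108.20. Cost to member: £108.20. OOP to date £567.60. Insurer: £541 − £108.20 = £432.80.
Claim 3 — £231: deductible met; 20% of £231 = £46.20. Member pays £46.20; OOP now £613.80. Insurer: £231 − £46.20 = £184.80.

£184.80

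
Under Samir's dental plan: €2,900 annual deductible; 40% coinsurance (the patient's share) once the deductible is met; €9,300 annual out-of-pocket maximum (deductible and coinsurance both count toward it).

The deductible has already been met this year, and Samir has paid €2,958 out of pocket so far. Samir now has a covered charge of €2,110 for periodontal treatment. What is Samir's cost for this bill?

€844

With the deductible met, the entire €2,110 is subject to coinsurance.
40% of €2,110 = €844 falls to the patient.
Year-to-date out-of-pocket becomes €2,958 + €844 = €3,802, still under the €9,300 maximum, so no cap applies.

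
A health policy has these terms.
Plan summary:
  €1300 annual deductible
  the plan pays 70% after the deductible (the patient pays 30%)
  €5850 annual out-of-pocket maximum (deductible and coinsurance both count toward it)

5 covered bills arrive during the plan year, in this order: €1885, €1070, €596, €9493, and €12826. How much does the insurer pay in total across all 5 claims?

€20020

#1 (€1885): deductible takes €1300, €585 remains; 30% of €585 = €175.50. Patient owes €1475.50 (running OOP €1475.50). Plan pays €1885 − €1475.50 = €409.50.
#2 (€1070): deductible already satisfied, so patient's share is 30% × €1070 = €321. Cost to patient: €321. OOP to date €1796.50. Plan pays €1070 − €321 = €749.
#3 (€596): deductible already satisfied, so patient's share is 30% × €596 = €178.80. Cost to patient: €178.80. OOP to date €1975.30. Insurer: €596 − €178.80 = €417.20.
#4 (€9493): 30% coinsurance on €9493 = €2847.90. Cost to patient: €2847.90. OOP to date €4823.20. Plan pays €9493 − €2847.90 = €6645.10.
#5 (€12826): deductible met; 30% of €12826 = €3847.80. OOP would hit €8671 > €5850, so the cap limits the patient to €5850 − €4823.20 = €1026.80. Insurer: €12826 − €1026.80 = €11799.20.
Insurer total: €409.50 + €749 + €417.20 + €6645.10 + €11799.20 = €20020.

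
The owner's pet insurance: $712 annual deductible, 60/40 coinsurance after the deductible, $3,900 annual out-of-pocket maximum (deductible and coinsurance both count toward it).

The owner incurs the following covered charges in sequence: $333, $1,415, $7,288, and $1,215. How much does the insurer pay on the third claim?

Claim 1 ($333): entire amount goes to the deductible. Cost to owner: $333. OOP to date $333. Insurer: $333 − $333 = $0.
Claim 2 ($1,415): $379 finishes the deductible; $1,036 goes to coinsurance; coinsurance $1,036 × 40% = $414.40. Cost to owner: $793.40. OOP to date $1,126.40. Plan pays $1,415 − $793.40 = $621.60.
Claim 3 ($7,288): 40% coinsurance on $7,288 = $2,915.20. That would push OOP to $4,041.60, over the $3,900 cap, so owner pays $3,900 − $1,126.40 = $2,773.60. Insurer: $7,288 − $2,773.60 = $4,514.40.

$4,514.40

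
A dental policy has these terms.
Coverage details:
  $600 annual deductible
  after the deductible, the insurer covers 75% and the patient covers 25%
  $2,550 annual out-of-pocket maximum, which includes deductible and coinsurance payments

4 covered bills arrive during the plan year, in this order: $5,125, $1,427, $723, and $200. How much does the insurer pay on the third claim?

$542.25

Claim 1 — $5,125: $600 finishes the deductible; $4,525 goes to coinsurance; coinsurance $4,525 × 25% = $1,131.25. Patient pays $1,731.25; OOP now $1,731.25. Plan pays $5,125 − $1,731.25 = $3,393.75.
Claim 2 — $1,427: deductible already satisfied, so patient's share is 25% × $1,427 = $356.75. Patient owes $356.75 (running OOP $2,088). Plan pays $1,427 − $356.75 = $1,070.25.
Claim 3 — $723: 25% coinsurance on $723 = $180.75. Patient owes $180.75 (running OOP $2,268.75). Plan pays $723 − $180.75 = $542.25.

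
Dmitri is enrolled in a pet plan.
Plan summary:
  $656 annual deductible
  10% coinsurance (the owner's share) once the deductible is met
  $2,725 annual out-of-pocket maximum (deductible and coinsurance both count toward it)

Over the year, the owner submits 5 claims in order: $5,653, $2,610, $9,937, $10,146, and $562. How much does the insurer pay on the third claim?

$8,943.30

Bill 1, $5,653: $656 finishes the deductible; $4,997 goes to coinsurance; owner's 10% is $499.70. Cost to owner: $1,155.70. OOP to date $1,155.70. Insurer: $5,653 − $1,155.70 = $4,497.30.
Bill 2, $2,610: deductible met; 10% of $2,610 = $261. Cost to owner: $261. OOP to date $1,416.70. Insurer: $2,610 − $261 = $2,349.
Bill 3, $9,937: deductible already satisfied, so owner's share is 10% × $9,937 = $993.70. Owner owes $993.70 (running OOP $2,410.40). Plan pays $9,937 − $993.70 = $8,943.30.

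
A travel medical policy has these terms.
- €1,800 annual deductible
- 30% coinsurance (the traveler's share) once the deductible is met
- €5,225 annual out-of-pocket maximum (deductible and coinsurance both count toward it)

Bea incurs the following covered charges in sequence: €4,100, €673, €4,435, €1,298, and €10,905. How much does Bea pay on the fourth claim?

€389.40

#1 (€4,100): deductible takes €1,800, €2,300 remains; coinsurance €2,300 × 30% = €690. Cost to traveler: €2,490. OOP to date €2,490.
#2 (€673): deductible met; 30% of €673 = €201.90. Cost to traveler: €201.90. OOP to date €2,691.90.
#3 (€4,435): 30% coinsurance on €4,435 = €1,330.50. Traveler owes €1,330.50 (running OOP €4,022.40).
#4 (€1,298): deductible met; 30% of €1,298 = €389.40. Cost to traveler: €389.40. OOP to date €4,411.80.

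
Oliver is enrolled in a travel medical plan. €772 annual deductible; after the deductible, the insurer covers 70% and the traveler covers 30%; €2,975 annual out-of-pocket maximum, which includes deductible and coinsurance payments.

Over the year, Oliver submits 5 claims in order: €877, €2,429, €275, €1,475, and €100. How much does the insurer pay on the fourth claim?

€1,032.50

Claim 1 (€877): deductible takes €772, €105 remains; coinsurance €105 × 30% = €31.50. Traveler owes €803.50 (running OOP €803.50). Insurer: €877 − €803.50 = €73.50.
Claim 2 (€2,429): deductible met; 30% of €2,429 = €728.70. Traveler pays €728.70; OOP now €1,532.20. Plan pays €2,429 − €728.70 = €1,700.30.
Claim 3 (€275): deductible already satisfied, so traveler's share is 30% × €275 = €82.50. Traveler pays €82.50; OOP now €1,614.70. Insurer: €275 − €82.50 = €192.50.
Claim 4 (€1,475): 30% coinsurance on €1,475 = €442.50. Traveler pays €442.50; OOP now €2,057.20. Plan pays €1,475 − €442.50 = €1,032.50.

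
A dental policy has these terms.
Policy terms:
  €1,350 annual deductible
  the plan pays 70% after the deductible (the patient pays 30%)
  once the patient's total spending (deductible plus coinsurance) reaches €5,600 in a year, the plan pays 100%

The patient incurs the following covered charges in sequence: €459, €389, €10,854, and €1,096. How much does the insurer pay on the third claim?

€7,246.40

Claim 1 — €459: all of it applies to the deductible. Cost to patient: €459. OOP to date €459. Insurer: €459 − €459 = €0.
Claim 2 — €389: entire amount goes to the deductible. Cost to patient: €389. OOP to date €848. Insurer: €389 − €389 = €0.
Claim 3 — €10,854: €502 finishes the deductible; €10,352 goes to coinsurance; patient's 30% is €3,105.60. Patient pays €3,607.60; OOP now €4,455.60. Insurer: €10,854 − €3,607.60 = €7,246.40.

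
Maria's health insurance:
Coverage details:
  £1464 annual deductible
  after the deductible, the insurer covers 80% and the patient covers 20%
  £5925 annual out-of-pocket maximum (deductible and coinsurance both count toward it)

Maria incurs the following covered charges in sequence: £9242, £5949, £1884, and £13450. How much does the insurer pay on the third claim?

£1507.20

Bill 1, £9242: £1464 to deductible, leaving £7778; 20% of £7778 = £1555.60. Cost to patient: £3019.60. OOP to date £3019.60. Plan pays £9242 − £3019.60 = £6222.40.
Bill 2, £5949: deductible already satisfied, so patient's share is 20% × £5949 = £1189.80. Cost to patient: £1189.80. OOP to date £4209.40. Insurer: £5949 − £1189.80 = £4759.20.
Bill 3, £1884: deductible already satisfied, so patient's share is 20% × £1884 = £376.80. Patient pays £376.80; OOP now £4586.20. Insurer: £1884 − £376.80 = £1507.20.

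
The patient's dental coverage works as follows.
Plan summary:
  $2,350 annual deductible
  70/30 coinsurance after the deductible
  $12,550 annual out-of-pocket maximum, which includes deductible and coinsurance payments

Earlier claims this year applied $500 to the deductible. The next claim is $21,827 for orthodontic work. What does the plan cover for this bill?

$13,983.90

$500 of the $2,350 deductible is already met, leaving $1,850.
The remaining $19,977 (= $21,827 − $1,850) moves to coinsurance.
Coinsurance: $19,977 × 30% = $5,993.10.
Patient responsibility before any cap: $1,850 + $5,993.10 = $7,843.10.
Year-to-date out-of-pocket becomes $500 + $7,843.10 = $8,343.10, still under the $12,550 maximum, so no cap applies.
Insurer pays the balance: $21,827 − $7,843.10 = $13,983.90.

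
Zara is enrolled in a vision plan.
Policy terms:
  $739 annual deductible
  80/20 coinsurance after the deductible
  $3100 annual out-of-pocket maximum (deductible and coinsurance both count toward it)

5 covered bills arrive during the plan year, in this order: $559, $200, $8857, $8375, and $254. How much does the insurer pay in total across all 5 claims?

Claim 1 — $559: fully absorbed by the deductible. Member owes $559 (running OOP $559). Insurer: $559 − $559 = $0.
Claim 2 — $200: $180 to deductible, leaving $20; member's 20% is $4. Cost to member: $184. OOP to date $743. Plan pays $200 − $184 = $16.
Claim 3 — $8857: deductible met; 20% of $8857 = $1771.40. Cost to member: $1771.40. OOP to date $2514.40. Plan pays $8857 − $1771.40 = $7085.60.
Claim 4 — $8375: deductible met; 20% of $8375 = $1675. Adding that to $2514.40 gives $4189.40, past the $3100 cap; member pays only $3100 − $2514.40 = $585.60. Plan pays $8375 − $585.60 = $7789.40.
Claim 5 — $254: deductible met; 20% of $254 = $50.80. That would push OOP to $3150.80, over the $3100 cap, so member pays $3100 − $3100 = $0. Insurer: $254 − $0 = $254.
Insurer total = bills − member's total = $18245 − $3100 = $15145.

$15145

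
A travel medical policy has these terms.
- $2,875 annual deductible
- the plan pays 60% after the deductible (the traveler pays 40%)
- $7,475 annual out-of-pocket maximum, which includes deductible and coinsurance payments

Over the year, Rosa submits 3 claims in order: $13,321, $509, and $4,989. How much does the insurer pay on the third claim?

Bill 1, $13,321: deductible takes $2,875, $10,446 remains; 40% of $10,446 = $4,178.40. Traveler owes $7,053.40 (running OOP $7,053.40). Insurer: $13,321 − $7,053.40 = $6,267.60.
Bill 2, $509: deductible already satisfied, so traveler's share is 40% × $509 = $203.60. Cost to traveler: $203.60. OOP to date $7,257. Insurer: $509 − $203.60 = $305.40.
Bill 3, $4,989: 40% coinsurance on $4,989 = $1,995.60. That would push OOP to $9,252.60, over the $7,475 cap, so traveler pays $7,475 − $7,257 = $218. Insurer: $4,989 − $218 = $4,771.

$4,771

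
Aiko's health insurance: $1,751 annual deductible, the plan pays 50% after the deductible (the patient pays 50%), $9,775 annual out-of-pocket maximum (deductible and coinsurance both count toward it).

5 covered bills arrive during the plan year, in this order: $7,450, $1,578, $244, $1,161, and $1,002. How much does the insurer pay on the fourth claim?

$580.50

#1 ($7,450): $1,751 finishes the deductible; $5,699 goes to coinsurance; patient's 50% is $2,849.50. Patient owes $4,600.50 (running OOP $4,600.50). Insurer: $7,450 − $4,600.50 = $2,849.50.
#2 ($1,578): deductible already satisfied, so patient's share is 50% × $1,578 = $789. Patient owes $789 (running OOP $5,389.50). Insurer: $1,578 − $789 = $789.
#3 ($244): 50% coinsurance on $244 = $122. Patient owes $122 (running OOP $5,511.50). Plan pays $244 − $122 = $122.
#4 ($1,161): deductible already satisfied, so patient's share is 50% × $1,161 = $580.50. Patient pays $580.50; OOP now $6,092. Plan pays $1,161 − $580.50 = $580.50.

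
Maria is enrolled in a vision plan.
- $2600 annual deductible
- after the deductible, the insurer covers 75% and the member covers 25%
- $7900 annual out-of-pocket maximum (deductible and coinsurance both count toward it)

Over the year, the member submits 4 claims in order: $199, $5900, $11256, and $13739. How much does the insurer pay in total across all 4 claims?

Claim 1 ($199): fully absorbed by the deductible. Cost to member: $199. OOP to date $199. Insurer: $199 − $199 = $0.
Claim 2 ($5900): $2401 to deductible, leaving $3499; coinsurance $3499 × 25% = $874.75. Member owes $3275.75 (running OOP $3474.75). Plan pays $5900 − $3275.75 = $2624.25.
Claim 3 ($11256): 25% coinsurance on $11256 = $2814. Member owes $2814 (running OOP $6288.75). Plan pays $11256 − $2814 = $8442.
Claim 4 ($13739): 25% coinsurance on $13739 = $3434.75. That would push OOP to $9723.50, over the $7900 cap, so member pays $7900 − $6288.75 = $1611.25. Plan pays $13739 − $1611.25 = $12127.75.
Insurer total: $0 + $2624.25 + $8442 + $12127.75 = $23194.

$23194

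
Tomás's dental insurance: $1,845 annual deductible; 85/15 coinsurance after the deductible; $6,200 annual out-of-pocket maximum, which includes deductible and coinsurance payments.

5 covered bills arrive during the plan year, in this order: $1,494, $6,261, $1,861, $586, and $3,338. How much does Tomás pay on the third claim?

Bill 1, $1,494: fully absorbed by the deductible. Patient pays $1,494; OOP now $1,494.
Bill 2, $6,261: $351 finishes the deductible; $5,910 goes to coinsurance; patient's 15% is $886.50. Patient pays $1,237.50; OOP now $2,731.50.
Bill 3, $1,861: 15% coinsurance on $1,861 = $279.15. Cost to patient: $279.15. OOP to date $3,010.65.

$279.15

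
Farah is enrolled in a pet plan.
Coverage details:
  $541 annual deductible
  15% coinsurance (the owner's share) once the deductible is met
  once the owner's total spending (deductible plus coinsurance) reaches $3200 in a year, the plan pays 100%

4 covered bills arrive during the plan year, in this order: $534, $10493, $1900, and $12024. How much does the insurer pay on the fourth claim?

#1 ($534): fully absorbed by the deductible. Owner pays $534; OOP now $534. Plan pays $534 − $534 = $0.
#2 ($10493): deductible takes $7, $10486 remains; owner's 15% is $1572.90. Owner pays $1579.90; OOP now $2113.90. Insurer: $10493 − $1579.90 = $8913.10.
#3 ($1900): deductible met; 15% of $1900 = $285. Cost to owner: $285. OOP to date $2398.90. Insurer: $1900 − $285 = $1615.
#4 ($12024): deductible met; 15% of $12024 = $1803.60. Adding that to $2398.90 gives $4202.50, past the $3200 cap; owner pays only $3200 − $2398.90 = $801.10. Insurer: $12024 − $801.10 = $11222.90.

$11222.90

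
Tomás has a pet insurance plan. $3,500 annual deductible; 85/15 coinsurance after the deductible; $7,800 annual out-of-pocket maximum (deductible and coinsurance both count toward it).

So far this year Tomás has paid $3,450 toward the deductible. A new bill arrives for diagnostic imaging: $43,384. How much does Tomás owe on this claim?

$3,450 of the $3,500 deductible is already met, leaving $50.
That leaves $43,384 − $50 = $43,334 for coinsurance.
Coinsurance: $43,334 × 15% = $6,500.10.
Owner responsibility before any cap: $50 + $6,500.10 = $6,550.10.
Year-to-date out-of-pocket would reach $3,450 + $6,550.10 = $10,000.10, above the $7,800 maximum, so the owner pays only $7,800 − $3,450 = $4,350.

$4,350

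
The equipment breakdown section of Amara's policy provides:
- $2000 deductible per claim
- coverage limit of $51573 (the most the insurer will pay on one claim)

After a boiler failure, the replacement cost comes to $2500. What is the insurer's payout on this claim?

Less the $2000 deductible: $2500 − $2000 = $500.
$500 is within the $51573 limit, so the insurer pays $500.

$500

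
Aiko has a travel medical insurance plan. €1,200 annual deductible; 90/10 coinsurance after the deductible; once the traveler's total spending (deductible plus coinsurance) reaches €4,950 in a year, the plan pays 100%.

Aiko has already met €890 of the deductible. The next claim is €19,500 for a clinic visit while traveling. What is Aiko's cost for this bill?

€890 of the €1,200 deductible is already met, leaving €310.
The remaining €19,190 (= €19,500 − €310) moves to coinsurance.
Coinsurance: €19,190 × 10% = €1,919.
So the traveler owes €310 + €1,919 = €2,229 before any cap.
Year-to-date out-of-pocket becomes €890 + €2,229 = €3,119, still under the €4,950 maximum, so no cap applies.

€2,229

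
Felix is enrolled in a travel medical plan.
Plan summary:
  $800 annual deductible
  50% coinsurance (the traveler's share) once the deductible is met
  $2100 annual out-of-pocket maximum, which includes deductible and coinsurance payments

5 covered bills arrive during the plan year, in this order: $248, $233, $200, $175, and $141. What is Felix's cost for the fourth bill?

$147

#1 ($248): fully absorbed by the deductible. Cost to traveler: $248. OOP to date $248.
#2 ($233): fully absorbed by the deductible. Cost to traveler: $233. OOP to date $481.
#3 ($200): entire amount goes to the deductible. Traveler owes $200 (running OOP $681).
#4 ($175): $119 to deductible, leaving $56; coinsurance $56 × 50% = $28. Traveler pays $147; OOP now $828.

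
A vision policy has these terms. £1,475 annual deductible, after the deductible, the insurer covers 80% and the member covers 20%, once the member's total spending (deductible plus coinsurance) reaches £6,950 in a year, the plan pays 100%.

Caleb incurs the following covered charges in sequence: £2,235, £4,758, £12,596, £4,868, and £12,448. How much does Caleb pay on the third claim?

£2,519.20

Claim 1 (£2,235): £1,475 finishes the deductible; £760 goes to coinsurance; member's 20% is £152. Cost to member: £1,627. OOP to date £1,627.
Claim 2 (£4,758): deductible met; 20% of £4,758 = £951.60. Member owes £951.60 (running OOP £2,578.60).
Claim 3 (£12,596): deductible already satisfied, so member's share is 20% × £12,596 = £2,519.20. Member owes £2,519.20 (running OOP £5,097.80).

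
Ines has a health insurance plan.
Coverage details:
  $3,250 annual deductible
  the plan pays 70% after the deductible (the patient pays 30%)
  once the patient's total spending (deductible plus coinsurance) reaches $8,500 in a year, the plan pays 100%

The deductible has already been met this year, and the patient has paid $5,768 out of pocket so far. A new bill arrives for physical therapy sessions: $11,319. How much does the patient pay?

$2,732

With the deductible met, the entire $11,319 is subject to coinsurance.
Coinsurance: $11,319 × 30% = $3,395.70.
Adding $3,395.70 to the $5,768 already spent would give $9,163.70, which exceeds the $8,500 cap; the patient pays just $8,500 − $5,768 = $2,732.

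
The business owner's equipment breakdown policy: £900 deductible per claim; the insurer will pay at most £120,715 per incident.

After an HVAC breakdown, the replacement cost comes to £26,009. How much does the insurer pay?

£25,109

Subtract the deductible: £26,009 − £900 = £25,109.
£25,109 ≤ £120,715, so the limit doesn't bind; insurer pays £25,109.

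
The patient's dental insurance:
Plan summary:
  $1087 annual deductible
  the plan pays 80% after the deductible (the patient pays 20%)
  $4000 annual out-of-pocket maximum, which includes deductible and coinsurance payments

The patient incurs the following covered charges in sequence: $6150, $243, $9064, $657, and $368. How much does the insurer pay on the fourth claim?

Claim 1 — $6150: deductible takes $1087, $5063 remains; patient's 20% is $1012.60. Cost to patient: $2099.60. OOP to date $2099.60. Plan pays $6150 − $2099.60 = $4050.40.
Claim 2 — $243: deductible already satisfied, so patient's share is 20% × $243 = $48.60. Cost to patient: $48.60. OOP to date $2148.20. Plan pays $243 − $48.60 = $194.40.
Claim 3 — $9064: deductible already satisfied, so patient's share is 20% × $9064 = $1812.80. Patient owes $1812.80 (running OOP $3961). Plan pays $9064 − $1812.80 = $7251.20.
Claim 4 — $657: deductible already satisfied, so patient's share is 20% × $657 = $131.40. Adding that to $3961 gives $4092.40, past the $4000 cap; patient pays only $4000 − $3961 = $39. Plan pays $657 − $39 = $618.

$618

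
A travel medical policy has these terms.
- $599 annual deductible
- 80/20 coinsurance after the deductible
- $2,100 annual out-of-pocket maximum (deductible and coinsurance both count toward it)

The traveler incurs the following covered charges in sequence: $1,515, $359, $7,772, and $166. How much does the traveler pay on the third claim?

$1,246

#1 ($1,515): $599 finishes the deductible; $916 goes to coinsurance; coinsurance $916 × 20% = $183.20. Traveler owes $782.20 (running OOP $782.20).
#2 ($359): deductible met; 20% of $359 = $71.80. Traveler pays $71.80; OOP now $854.
#3 ($7,772): deductible already satisfied, so traveler's share is 20% × $7,772 = $1,554.40. That would push OOP to $2,408.40, over the $2,100 cap, so traveler pays $2,100 − $854 = $1,246.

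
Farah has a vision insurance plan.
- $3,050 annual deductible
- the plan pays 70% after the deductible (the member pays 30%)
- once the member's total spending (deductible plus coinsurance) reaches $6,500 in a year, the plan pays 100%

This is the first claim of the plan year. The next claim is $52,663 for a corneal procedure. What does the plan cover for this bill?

Deductible not yet touched, so the first $3,050 of the bill goes to the deductible.
After the $3,050 deductible portion, $52,663 − $3,050 = $49,613 is subject to coinsurance.
Coinsurance: $49,613 × 30% = $14,883.90.
Member responsibility before any cap: $3,050 + $14,883.90 = $17,933.90.
Year-to-date out-of-pocket would reach $0 + $17,933.90 = $17,933.90, above the $6,500 maximum, so the member pays only $6,500 − $0 = $6,500.
The plan picks up $52,663 − $6,500 = $46,163.

$46,163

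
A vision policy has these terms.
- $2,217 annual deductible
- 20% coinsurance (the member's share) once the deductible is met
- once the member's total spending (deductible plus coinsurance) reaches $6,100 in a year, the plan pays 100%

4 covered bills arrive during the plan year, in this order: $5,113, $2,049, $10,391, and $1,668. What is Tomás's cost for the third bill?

#1 ($5,113): $2,217 finishes the deductible; $2,896 goes to coinsurance; 20% of $2,896 = $579.20. Member owes $2,796.20 (running OOP $2,796.20).
#2 ($2,049): deductible met; 20% of $2,049 = $409.80. Member owes $409.80 (running OOP $3,206).
#3 ($10,391): deductible already satisfied, so member's share is 20% × $10,391 = $2,078.20. Member pays $2,078.20; OOP now $5,284.20.

$2,078.20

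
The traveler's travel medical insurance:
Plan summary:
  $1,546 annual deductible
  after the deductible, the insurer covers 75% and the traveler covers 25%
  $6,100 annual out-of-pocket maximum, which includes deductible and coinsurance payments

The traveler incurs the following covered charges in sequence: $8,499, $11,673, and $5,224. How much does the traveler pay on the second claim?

$2,815.75

#1 ($8,499): $1,546 to deductible, leaving $6,953; 25% of $6,953 = $1,738.25. Traveler pays $3,284.25; OOP now $3,284.25.
#2 ($11,673): 25% coinsurance on $11,673 = $2,918.25. Adding that to $3,284.25 gives $6,202.50, past the $6,100 cap; traveler pays only $6,100 − $3,284.25 = $2,815.75.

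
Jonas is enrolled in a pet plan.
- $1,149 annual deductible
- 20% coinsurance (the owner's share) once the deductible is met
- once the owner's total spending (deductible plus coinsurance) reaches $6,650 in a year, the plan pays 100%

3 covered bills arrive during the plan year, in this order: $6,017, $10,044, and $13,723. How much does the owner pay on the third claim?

$2,518.60

Claim 1 ($6,017): $1,149 to deductible, leaving $4,868; 20% of $4,868 = $973.60. Cost to owner: $2,122.60. OOP to date $2,122.60.
Claim 2 ($10,044): deductible already satisfied, so owner's share is 20% × $10,044 = $2,008.80. Cost to owner: $2,008.80. OOP to date $4,131.40.
Claim 3 ($13,723): deductible met; 20% of $13,723 = $2,744.60. OOP would hit $6,876 > $6,650, so the cap limits the owner to $6,650 − $4,131.40 = $2,518.60.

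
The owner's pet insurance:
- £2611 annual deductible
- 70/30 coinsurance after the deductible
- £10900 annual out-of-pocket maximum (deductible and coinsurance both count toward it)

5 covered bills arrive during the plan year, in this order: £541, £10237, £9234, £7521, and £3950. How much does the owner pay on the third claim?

£2770.20

#1 (£541): all of it applies to the deductible. Cost to owner: £541. OOP to date £541.
#2 (£10237): £2070 finishes the deductible; £8167 goes to coinsurance; owner's 30% is £2450.10. Cost to owner: £4520.10. OOP to date £5061.10.
#3 (£9234): deductible met; 30% of £9234 = £2770.20. Owner owes £2770.20 (running OOP £7831.30).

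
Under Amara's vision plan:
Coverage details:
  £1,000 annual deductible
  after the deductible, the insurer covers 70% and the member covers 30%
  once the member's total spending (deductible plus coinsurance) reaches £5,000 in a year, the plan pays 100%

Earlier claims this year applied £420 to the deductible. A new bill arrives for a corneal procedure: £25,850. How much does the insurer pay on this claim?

£21,270

£420 of the £1,000 deductible is already met, leaving £580.
The remaining £25,270 (= £25,850 − £580) moves to coinsurance.
30% of £25,270 = £7,581 falls to the member.
So the member owes £580 + £7,581 = £8,161 before any cap.
Adding £8,161 to the £420 already spent would give £8,581, which exceeds the £5,000 cap; the member pays just £5,000 − £420 = £4,580.
Insurer pays the balance: £25,850 − £4,580 = £21,270.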